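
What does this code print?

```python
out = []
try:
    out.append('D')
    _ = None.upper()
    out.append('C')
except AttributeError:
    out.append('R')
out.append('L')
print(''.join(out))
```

Execution trace: 'D' (try body) → 'R' (except AttributeError) → 'L' (after the try/except). Output: DRL

Answer: DRL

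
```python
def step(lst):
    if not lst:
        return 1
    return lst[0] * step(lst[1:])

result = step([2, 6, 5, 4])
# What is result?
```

Product over [2, 6, 5, 4] = 2 * 6 * 5 * 4 = 240

Answer: 240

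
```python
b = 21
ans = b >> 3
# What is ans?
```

Trace:
`b = 21` → b = 21
`ans = b >> 3` → ans = 2
So ans = 2

Answer: 2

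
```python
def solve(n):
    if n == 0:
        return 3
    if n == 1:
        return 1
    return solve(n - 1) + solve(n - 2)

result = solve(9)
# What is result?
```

Build up from base cases: solve(0)=3, solve(1)=1, solve(2)=4, solve(3)=5, solve(4)=9, solve(5)=14, solve(6)=23, ..., solve(9)=97

Answer: 97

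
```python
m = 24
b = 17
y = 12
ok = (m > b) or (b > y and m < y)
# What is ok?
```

Trace:
`m = 24` → m = 24
`b = 17` → b = 17
`y = 12` → y = 12
`ok = (m > b) or (b > y and m < y)` → ok = True
So ok = True

Answer: True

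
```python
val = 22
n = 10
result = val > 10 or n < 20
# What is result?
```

Trace:
`val = 22` → val = 22
`n = 10` → n = 10
`result = val > 10 or n < 20` → result = True
So result = True

Answer: True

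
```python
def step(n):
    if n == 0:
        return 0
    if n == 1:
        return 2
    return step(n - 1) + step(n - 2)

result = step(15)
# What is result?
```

Build up from base cases: step(0)=0, step(1)=2, step(2)=2, step(3)=4, step(4)=6, step(5)=10, step(6)=16, ..., step(15)=1220

Answer: 1220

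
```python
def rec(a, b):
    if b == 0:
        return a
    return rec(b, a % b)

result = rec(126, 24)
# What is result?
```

rec(126, 24) -> rec(24, 6) -> rec(6, 0) -> 6

Answer: 6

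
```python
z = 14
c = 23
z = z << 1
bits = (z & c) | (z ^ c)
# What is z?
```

Trace:
`z = 14` → z = 14
`c = 23` → c = 23
`z = z << 1` → z = 28
`bits = (z & c) | (z ^ c)` → bits = 31
So z = 28

Answer: 28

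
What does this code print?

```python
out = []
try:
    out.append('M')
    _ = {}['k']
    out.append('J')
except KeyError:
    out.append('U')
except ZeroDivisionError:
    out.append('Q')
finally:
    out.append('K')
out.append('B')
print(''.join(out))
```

Execution trace: 'M' (try body) → 'U' (except KeyError) → 'K' (finally) → 'B' (after the try/except). Output: MUKB

Answer: MUKB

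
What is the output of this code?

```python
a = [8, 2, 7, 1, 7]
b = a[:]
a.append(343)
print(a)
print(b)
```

Key concept: slice [:] creates copy.
Step by step:
`a = [8, 2, 7, 1, 7]` → a = [8, 2, 7, 1, 7]
`b = a[:]` → b = [8, 2, 7, 1, 7]
`a.append(343)` → a = [8, 2, 7, 1, 7, 343]
`print(a)` → prints [8, 2, 7, 1, 7, 343]
`print(b)` → prints [8, 2, 7, 1, 7]

Answer:
[8, 2, 7, 1, 7, 343]
[8, 2, 7, 1, 7]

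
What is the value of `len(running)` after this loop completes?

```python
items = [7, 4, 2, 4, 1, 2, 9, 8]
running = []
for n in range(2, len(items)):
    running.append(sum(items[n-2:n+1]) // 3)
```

Number of 3-element averages
`running` takes the values: [] → [4] → [4, 3] → [4, 3, 2] → [4, 3, 2, 2] → [4, 3, 2, 2, 4] → [4, 3, 2, 2, 4, 6]
So `len(running)` = 6

Answer: 6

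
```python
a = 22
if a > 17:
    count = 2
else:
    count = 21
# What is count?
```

Trace:
`a = 22` → a = 22
`if a > 17: ...` → a > 17 is True → count = 2
So count = 2

Answer: 2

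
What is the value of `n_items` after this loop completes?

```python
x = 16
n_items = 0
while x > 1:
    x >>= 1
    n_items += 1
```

Count right shifts until 1
`n_items` takes the values: 0 → 1 → 2 → 3 → 4

Answer: 4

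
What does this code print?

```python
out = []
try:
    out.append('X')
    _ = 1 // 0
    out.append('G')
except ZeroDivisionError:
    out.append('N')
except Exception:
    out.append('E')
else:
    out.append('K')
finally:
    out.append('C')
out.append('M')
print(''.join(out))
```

Execution trace: 'X' (try body) → 'N' (except ZeroDivisionError) → 'C' (finally) → 'M' (after the try/except). Output: XNCM

Answer: XNCM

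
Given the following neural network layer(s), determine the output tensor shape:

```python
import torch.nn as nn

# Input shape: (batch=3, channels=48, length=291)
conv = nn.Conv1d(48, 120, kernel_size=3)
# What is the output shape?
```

Input: (3, 48, 291) -> Output: (3, 120, 289)

Answer: (3, 120, 289)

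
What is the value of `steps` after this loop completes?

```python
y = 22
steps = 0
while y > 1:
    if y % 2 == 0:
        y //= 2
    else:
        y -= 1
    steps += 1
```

Steps to reduce 22 to 1
`steps` takes the values: 0 → 1 → 2 → 3 → 4 → 5 → 6

Answer: 6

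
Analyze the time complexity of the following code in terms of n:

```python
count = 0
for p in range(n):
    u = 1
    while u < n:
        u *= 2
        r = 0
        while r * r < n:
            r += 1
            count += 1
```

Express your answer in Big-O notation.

Each loop level contributes: n × log n × √n. Multiplying the contributions gives O(n√n log n).

Answer: O(n√n log n)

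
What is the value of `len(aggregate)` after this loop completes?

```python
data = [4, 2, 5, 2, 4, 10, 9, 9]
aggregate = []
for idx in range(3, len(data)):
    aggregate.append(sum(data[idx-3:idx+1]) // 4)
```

Number of 4-element averages
`aggregate` takes the values: [] → [3] → [3, 3] → [3, 3, 5] → [3, 3, 5, 6] → [3, 3, 5, 6, 8]
So `len(aggregate)` = 5

Answer: 5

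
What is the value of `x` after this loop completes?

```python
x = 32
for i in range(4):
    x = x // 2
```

Halve 4 times: 32 // 2^4 = 2
`x` takes the values: 32 → 16 → 8 → 4 → 2

Answer: 2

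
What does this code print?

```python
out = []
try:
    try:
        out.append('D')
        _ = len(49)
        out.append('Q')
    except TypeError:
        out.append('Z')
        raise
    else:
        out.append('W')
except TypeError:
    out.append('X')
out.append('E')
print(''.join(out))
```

Execution trace: 'D' (inner try body) → 'Z' (inner except TypeError) → 'X' (outer except TypeError) → 'E' (after the try/except). Output: DZXE

Answer: DZXE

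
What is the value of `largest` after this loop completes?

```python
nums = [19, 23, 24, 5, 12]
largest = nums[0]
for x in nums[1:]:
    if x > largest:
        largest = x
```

Maximum of [19, 23, 24, 5, 12]
`largest` takes the values: 19 → 23 → 24

Answer: 24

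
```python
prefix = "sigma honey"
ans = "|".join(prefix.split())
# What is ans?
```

Trace:
`prefix = "sigma honey"` → prefix = 'sigma honey'
`ans = "|".join(prefix.split())` → ans = 'sigma|honey'
So ans = 'sigma|honey'

Answer: 'sigma|honey'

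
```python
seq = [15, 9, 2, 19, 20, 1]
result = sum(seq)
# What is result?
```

Trace:
`seq = [15, 9, 2, 19, 20, 1]` → seq = [15, 9, 2, 19, 20, 1]
`result = sum(seq)` → result = 66
So result = 66

Answer: 66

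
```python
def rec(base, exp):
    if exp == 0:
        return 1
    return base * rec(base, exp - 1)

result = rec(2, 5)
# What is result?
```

rec(2, 5) = 2 * 2 * 2 * 2 * 2 = 32

Answer: 32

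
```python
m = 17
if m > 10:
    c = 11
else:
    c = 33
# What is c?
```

Trace:
`m = 17` → m = 17
`if m > 10: ...` → m > 10 is True → c = 11
So c = 11

Answer: 11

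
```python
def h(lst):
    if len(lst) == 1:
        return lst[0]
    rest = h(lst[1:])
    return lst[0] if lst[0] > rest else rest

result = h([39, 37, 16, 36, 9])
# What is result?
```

Recursive max over [39, 37, 16, 36, 9] = 39

Answer: 39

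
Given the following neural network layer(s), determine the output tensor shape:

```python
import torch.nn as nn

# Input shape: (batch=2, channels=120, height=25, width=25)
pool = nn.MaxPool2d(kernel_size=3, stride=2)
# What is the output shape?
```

Input: (2, 120, 25, 25) -> Output: (2, 120, 12, 12)

Answer: (2, 120, 12, 12)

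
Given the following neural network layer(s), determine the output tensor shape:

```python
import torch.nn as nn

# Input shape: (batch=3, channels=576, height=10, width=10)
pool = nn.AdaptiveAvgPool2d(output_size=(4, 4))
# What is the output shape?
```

Input: (3, 576, 10, 10) -> Output: (3, 576, 4, 4)

Answer: (3, 576, 4, 4)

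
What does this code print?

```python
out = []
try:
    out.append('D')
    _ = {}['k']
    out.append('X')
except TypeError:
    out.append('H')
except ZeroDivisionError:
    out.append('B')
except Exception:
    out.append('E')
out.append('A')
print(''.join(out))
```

Execution trace: 'D' (try body) → 'E' (except Exception) → 'A' (after the try/except). Output: DEA

Answer: DEA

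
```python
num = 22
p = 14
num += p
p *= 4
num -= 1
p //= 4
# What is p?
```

Trace:
`num = 22` → num = 22
`p = 14` → p = 14
`num += p` → num = 36
`p *= 4` → p = 56
`num -= 1` → num = 35
`p //= 4` → p = 14
So p = 14

Answer: 14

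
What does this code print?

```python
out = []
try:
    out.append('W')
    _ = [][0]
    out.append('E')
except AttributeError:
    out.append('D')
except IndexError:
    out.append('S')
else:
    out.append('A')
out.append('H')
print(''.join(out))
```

Execution trace: 'W' (try body) → 'S' (except IndexError) → 'H' (after the try/except). Output: WSH

Answer: WSH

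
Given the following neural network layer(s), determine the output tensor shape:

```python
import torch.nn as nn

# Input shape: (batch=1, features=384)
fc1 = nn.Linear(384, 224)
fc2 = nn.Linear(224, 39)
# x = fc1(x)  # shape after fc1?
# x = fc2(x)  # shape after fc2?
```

Input: (1, 384) -> after fc1: (1, 224) -> Output: (1, 39)

Answer: (1, 39)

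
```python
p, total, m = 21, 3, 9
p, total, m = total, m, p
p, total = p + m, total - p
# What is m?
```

Trace:
`p, total, m = 21, 3, 9` → p = 21; total = 3; m = 9
`p, total, m = total, m, p` → p = 3; total = 9; m = 21
`p, total = p + m, total - p` → p = 24; total = 6
So m = 21

Answer: 21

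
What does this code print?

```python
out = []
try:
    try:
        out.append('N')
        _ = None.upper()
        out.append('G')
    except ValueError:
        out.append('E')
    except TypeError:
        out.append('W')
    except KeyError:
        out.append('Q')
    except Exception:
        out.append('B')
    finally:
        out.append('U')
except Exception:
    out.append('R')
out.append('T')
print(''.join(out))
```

Execution trace: 'N' (inner try body) → 'B' (inner except Exception) → 'U' (inner finally) → 'T' (after the try/except). Output: NBUT

Answer: NBUT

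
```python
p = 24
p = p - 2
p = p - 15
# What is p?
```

Trace:
`p = 24` → p = 24
`p = p - 2` → p = 22
`p = p - 15` → p = 7
So p = 7

Answer: 7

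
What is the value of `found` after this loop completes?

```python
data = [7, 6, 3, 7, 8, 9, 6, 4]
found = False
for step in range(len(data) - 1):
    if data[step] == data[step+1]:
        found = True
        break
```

Check consecutive duplicates in [7, 6, 3, 7, 8, 9, 6, 4]
`found` takes the values: False

Answer: False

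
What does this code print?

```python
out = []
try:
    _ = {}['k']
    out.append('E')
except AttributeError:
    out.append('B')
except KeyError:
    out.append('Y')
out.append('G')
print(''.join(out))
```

Execution trace: 'Y' (except KeyError) → 'G' (after the try/except). Output: YG

Answer: YG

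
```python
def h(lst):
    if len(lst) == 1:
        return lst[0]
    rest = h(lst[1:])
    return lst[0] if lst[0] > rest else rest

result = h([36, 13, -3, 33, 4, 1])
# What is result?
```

Recursive max over [36, 13, -3, 33, 4, 1] = 36

Answer: 36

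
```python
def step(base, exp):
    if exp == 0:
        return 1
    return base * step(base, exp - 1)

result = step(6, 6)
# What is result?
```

step(6, 6) = 6 * 6 * 6 * 6 * 6 * 6 = 46656

Answer: 46656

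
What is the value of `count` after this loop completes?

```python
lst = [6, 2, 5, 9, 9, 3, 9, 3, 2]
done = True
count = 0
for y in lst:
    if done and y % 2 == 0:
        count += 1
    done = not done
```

Count even values at even positions
`count` takes the values: 0 → 1 → 2

Answer: 2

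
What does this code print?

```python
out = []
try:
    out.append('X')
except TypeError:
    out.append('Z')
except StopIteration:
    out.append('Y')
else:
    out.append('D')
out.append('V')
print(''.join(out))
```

Execution trace: 'X' (try body, no exception) → 'D' (else) → 'V' (after the try/except). Output: XDV

Answer: XDV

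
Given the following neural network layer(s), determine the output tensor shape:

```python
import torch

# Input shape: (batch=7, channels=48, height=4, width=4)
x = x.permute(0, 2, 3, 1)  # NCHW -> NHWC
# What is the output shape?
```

Input: (7, 48, 4, 4) -> Output: (7, 4, 4, 48)

Answer: (7, 4, 4, 48)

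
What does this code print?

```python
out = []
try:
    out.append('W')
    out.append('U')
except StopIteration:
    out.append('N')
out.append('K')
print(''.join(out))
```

Execution trace: 'W' (try body) → 'U' (try body, no exception) → 'K' (after the try/except). Output: WUK

Answer: WUK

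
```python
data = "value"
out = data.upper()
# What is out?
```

Trace:
`data = "value"` → data = 'value'
`out = data.upper()` → out = 'VALUE'
So out = 'VALUE'

Answer: 'VALUE'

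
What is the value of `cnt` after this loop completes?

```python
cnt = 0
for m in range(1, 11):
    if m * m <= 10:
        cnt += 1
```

Count numbers where m² ≤ 10
`cnt` takes the values: 0 → 1 → 2 → 3

Answer: 3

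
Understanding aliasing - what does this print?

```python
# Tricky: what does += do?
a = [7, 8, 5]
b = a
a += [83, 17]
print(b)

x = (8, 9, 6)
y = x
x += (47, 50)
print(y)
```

Key concept: += behavior differs for mutable vs immutable.
Step by step:
`a = [7, 8, 5]` → a = [7, 8, 5]
`b = a` → b = [7, 8, 5] (same object as a)
`a += [83, 17]` → a = [7, 8, 5, 83, 17] (same object as b); b = [7, 8, 5, 83, 17] (same object as a)
`print(b)` → prints [7, 8, 5, 83, 17]
`x = (8, 9, 6)` → x = (8, 9, 6)
`y = x` → y = (8, 9, 6)
`x += (47, 50)` → x = (8, 9, 6, 47, 50)
`print(y)` → prints (8, 9, 6)

Answer:
[7, 8, 5, 83, 17]
(8, 9, 6)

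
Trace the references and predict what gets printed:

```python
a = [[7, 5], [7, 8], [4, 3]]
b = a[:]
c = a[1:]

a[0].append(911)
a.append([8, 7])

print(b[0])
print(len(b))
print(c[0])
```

Key concept: slice with nested mutation.
Step by step:
`a = [[7, 5], [7, 8], [4, 3]]` → a = [[7, 5], [7, 8], [4, 3]]
`b = a[:]` → b = [[7, 5], [7, 8], [4, 3]]
`c = a[1:]` → c = [[7, 8], [4, 3]]
`a[0].append(911)` → a = [[7, 5, 911], [7, 8], [4, 3]]; b = [[7, 5, 911], [7, 8], [4, 3]]
`a.append([8, 7])` → a = [[7, 5, 911], [7, 8], [4, 3], [8, 7]]
`print(b[0])` → prints [7, 5, 911]
`print(len(b))` → prints 3
`print(c[0])` → prints [7, 8]

Answer:
[7, 5, 911]
3
[7, 8]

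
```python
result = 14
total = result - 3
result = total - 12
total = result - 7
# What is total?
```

Trace:
`result = 14` → result = 14
`total = result - 3` → total = 11
`result = total - 12` → result = -1
`total = result - 7` → total = -8
So total = -8

Answer: -8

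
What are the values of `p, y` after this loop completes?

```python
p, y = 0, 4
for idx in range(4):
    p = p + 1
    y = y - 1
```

p goes 0→4, y goes 4→0
`p, y` takes the values: (0, 4) → (1, 4) → (1, 3) → (2, 3) → (2, 2) → (3, 2) → (3, 1) → (4, 1) → (4, 0)

Answer: 4, 0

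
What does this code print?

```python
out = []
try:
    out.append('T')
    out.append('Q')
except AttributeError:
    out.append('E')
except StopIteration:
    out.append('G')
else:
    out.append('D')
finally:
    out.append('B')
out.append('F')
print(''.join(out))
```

Execution trace: 'T' (try body) → 'Q' (try body, no exception) → 'D' (else) → 'B' (finally) → 'F' (after the try/except). Output: TQDBF

Answer: TQDBF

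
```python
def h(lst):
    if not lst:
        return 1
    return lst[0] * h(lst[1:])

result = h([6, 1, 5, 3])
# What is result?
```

Product over [6, 1, 5, 3] = 6 * 1 * 5 * 3 = 90

Answer: 90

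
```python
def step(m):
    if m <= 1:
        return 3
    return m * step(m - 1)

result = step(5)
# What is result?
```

step(5) = 5 * 4 * 3 * 2 * 3 = 360

Answer: 360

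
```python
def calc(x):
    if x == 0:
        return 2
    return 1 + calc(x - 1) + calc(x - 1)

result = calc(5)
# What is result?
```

calc(x) = 1 + 2·calc(x-1), calc(0)=2. Closed form: (2+1)·2^5 - 1 = 95.

Answer: 95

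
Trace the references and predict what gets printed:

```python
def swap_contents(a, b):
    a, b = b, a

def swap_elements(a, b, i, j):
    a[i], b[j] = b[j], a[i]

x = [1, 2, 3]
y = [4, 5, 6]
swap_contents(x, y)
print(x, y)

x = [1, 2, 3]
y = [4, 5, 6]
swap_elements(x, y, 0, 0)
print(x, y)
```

Key concept: parameter rebinding vs mutation.
Step by step:
`x = [1, 2, 3]` → x = [1, 2, 3]
`y = [4, 5, 6]` → y = [4, 5, 6]
`swap_contents(x, y)` → no visible change to tracked variables
`print(x, y)` → prints [1, 2, 3] [4, 5, 6]
`x = [1, 2, 3]` → x = [1, 2, 3]
`y = [4, 5, 6]` → y = [4, 5, 6]
`swap_elements(x, y, 0, 0)` → x = [4, 2, 3]; y = [1, 5, 6]
`print(x, y)` → prints [4, 2, 3] [1, 5, 6]

Answer:
[1, 2, 3] [4, 5, 6]
[4, 2, 3] [1, 5, 6]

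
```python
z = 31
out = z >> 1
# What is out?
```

Trace:
`z = 31` → z = 31
`out = z >> 1` → out = 15
So out = 15

Answer: 15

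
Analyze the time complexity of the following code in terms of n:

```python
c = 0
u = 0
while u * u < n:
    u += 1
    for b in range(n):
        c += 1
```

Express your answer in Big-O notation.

Each loop level contributes: √n × n. Multiplying the contributions gives O(n√n).

Answer: O(n√n)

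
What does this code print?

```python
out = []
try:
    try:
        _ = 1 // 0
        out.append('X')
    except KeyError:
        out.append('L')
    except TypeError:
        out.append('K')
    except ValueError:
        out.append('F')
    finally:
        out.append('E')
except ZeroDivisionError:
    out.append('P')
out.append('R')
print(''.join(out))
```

Execution trace: 'E' (finally) → 'P' (outer except ZeroDivisionError) → 'R' (after the try/except). Output: EPR

Answer: EPR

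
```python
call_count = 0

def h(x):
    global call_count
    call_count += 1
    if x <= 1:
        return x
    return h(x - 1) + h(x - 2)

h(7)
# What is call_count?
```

Calls(x) = 1 + Calls(x-1) + Calls(x-2); Calls(0)=Calls(1)=1. For x=7 this gives 41.

Answer: 41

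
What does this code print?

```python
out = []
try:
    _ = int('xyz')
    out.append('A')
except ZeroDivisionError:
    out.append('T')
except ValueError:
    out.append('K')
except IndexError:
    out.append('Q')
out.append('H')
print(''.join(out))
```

Execution trace: 'K' (except ValueError) → 'H' (after the try/except). Output: KH

Answer: KH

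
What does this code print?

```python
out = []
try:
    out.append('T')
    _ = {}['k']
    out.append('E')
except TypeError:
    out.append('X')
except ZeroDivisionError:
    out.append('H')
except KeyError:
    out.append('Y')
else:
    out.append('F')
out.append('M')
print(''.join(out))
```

Execution trace: 'T' (try body) → 'Y' (except KeyError) → 'M' (after the try/except). Output: TYM

Answer: TYM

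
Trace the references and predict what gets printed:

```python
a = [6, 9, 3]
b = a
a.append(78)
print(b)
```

Key concept: basic list aliasing.
Step by step:
`a = [6, 9, 3]` → a = [6, 9, 3]
`b = a` → b = [6, 9, 3] (same object as a)
`a.append(78)` → a = [6, 9, 3, 78] (same object as b); b = [6, 9, 3, 78] (same object as a)
`print(b)` → prints [6, 9, 3, 78]

Answer: [6, 9, 3, 78]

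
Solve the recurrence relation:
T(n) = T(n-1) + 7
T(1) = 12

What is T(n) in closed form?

Unrolling: T(n) = T(1) + 7·(n-1) = 12 + 7(n-1) = 7n + 5.

Answer: T(n) = 7n + 5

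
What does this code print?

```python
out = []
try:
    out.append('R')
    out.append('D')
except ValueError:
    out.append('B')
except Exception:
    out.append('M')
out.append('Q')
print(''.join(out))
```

Execution trace: 'R' (try body) → 'D' (try body, no exception) → 'Q' (after the try/except). Output: RDQ

Answer: RDQ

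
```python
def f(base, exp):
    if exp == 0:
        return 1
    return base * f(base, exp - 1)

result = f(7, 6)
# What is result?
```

f(7, 6) = 7 * 7 * 7 * 7 * 7 * 7 = 117649

Answer: 117649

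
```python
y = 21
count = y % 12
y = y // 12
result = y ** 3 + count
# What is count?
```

Trace:
`y = 21` → y = 21
`count = y % 12` → count = 9
`y = y // 12` → y = 1
`result = y ** 3 + count` → result = 10
So count = 9

Answer: 9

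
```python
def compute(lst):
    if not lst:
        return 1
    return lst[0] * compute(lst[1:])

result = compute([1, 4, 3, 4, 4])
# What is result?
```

Product over [1, 4, 3, 4, 4] = 1 * 4 * 3 * 4 * 4 = 192

Answer: 192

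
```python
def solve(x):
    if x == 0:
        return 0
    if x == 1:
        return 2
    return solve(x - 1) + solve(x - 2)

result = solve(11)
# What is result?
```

Build up from base cases: solve(0)=0, solve(1)=2, solve(2)=2, solve(3)=4, solve(4)=6, solve(5)=10, solve(6)=16, ..., solve(11)=178

Answer: 178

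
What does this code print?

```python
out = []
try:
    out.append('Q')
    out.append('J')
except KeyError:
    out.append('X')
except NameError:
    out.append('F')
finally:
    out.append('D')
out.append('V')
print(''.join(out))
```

Execution trace: 'Q' (try body) → 'J' (try body, no exception) → 'D' (finally) → 'V' (after the try/except). Output: QJDV

Answer: QJDV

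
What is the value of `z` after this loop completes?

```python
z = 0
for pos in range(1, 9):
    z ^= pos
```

XOR of 1 to 8
`z` takes the values: 0 → 1 → 3 → 0 → 4 → 1 → 7 → 0 → 8

Answer: 8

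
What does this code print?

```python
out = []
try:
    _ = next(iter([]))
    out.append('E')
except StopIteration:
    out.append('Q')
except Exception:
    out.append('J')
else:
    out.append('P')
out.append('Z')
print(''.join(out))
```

Execution trace: 'Q' (except StopIteration) → 'Z' (after the try/except). Output: QZ

Answer: QZ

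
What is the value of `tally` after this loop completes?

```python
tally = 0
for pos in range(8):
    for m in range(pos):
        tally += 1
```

Triangle number: 0+1+2+...+7
`tally` takes the values: 0 → 1 → 2 → 3 → 4 → 5 → 6 → 7 → 8 → 9 → 10 → 11 → 12 → 13 → 14 → 15 → 16 → 17 → 18 → 19 → 20 → 21 → 22 → 23 → 24 → 25 → 26 → 27 → 28

Answer: 28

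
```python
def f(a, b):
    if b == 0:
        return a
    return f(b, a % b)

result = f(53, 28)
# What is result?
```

f(53, 28) -> f(28, 25) -> f(25, 3) -> f(3, 1) -> f(1, 0) -> 1

Answer: 1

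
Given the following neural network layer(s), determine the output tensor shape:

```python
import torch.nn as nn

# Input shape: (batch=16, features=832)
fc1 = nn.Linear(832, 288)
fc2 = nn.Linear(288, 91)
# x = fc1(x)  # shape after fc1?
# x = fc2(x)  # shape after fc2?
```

Input: (16, 832) -> after fc1: (16, 288) -> Output: (16, 91)

Answer: (16, 91)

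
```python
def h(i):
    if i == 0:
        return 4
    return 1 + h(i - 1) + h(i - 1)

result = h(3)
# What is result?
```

h(i) = 1 + 2·h(i-1), h(0)=4. Closed form: (4+1)·2^3 - 1 = 39.

Answer: 39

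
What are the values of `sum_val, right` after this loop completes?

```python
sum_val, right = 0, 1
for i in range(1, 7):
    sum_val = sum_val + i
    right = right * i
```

Sum and factorial of 1 to 6
`sum_val, right` takes the values: (0, 1) → (1, 1) → (3, 1) → (3, 2) → (6, 2) → (6, 6) → (10, 6) → (10, 24) → (15, 24) → (15, 120) → (21, 120) → (21, 720)

Answer: 21, 720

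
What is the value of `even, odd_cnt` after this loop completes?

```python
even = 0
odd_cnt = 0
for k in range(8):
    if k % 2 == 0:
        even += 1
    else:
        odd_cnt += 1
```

Count evens and odds in range(8)
`even, odd_cnt` takes the values: (0, 0) → (1, 0) → (1, 1) → (2, 1) → (2, 2) → (3, 2) → (3, 3) → (4, 3) → (4, 4)

Answer: 4, 4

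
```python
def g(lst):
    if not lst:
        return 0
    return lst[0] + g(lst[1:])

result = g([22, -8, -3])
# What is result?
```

22 + (-8) + (-3) + 0 = 11

Answer: 11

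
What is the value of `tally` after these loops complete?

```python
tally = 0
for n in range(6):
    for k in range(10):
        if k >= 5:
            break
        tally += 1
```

Inner breaks at 5, outer runs 6 times
`tally` takes the values: 0 → 1 → 2 → 3 → 4 → 5 → 6 → 7 → 8 → 9 → 10 → 11 → 12 → 13 → 14 → 15 → 16 → 17 → 18 → 19 → 20 → 21 → 22 → 23 → 24 → 25 → 26 → 27 → 28 → 29 → 30

Answer: 30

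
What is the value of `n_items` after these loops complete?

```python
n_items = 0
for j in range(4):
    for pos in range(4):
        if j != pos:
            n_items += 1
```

4² - 4 (exclude diagonal)
`n_items` takes the values: 0 → 1 → 2 → 3 → 4 → 5 → 6 → 7 → 8 → 9 → 10 → 11 → 12

Answer: 12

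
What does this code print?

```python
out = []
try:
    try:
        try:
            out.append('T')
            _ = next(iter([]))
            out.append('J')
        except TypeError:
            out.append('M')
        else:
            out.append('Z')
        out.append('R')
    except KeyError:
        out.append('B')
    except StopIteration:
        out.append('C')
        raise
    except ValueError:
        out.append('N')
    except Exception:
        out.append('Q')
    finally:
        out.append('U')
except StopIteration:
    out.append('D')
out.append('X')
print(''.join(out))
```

Execution trace: 'T' (inner try body) → 'C' (except StopIteration) → 'U' (finally) → 'D' (outer except StopIteration) → 'X' (after the try/except). Output: TCUDX

Answer: TCUDX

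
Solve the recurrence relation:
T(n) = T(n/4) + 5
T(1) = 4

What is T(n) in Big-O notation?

Each step divides n by 4 and adds 5. After log_4(n) steps we reach T(1)=4. So T(n) = 5·log_4(n) + 4 = O(log n).

Answer: O(log n)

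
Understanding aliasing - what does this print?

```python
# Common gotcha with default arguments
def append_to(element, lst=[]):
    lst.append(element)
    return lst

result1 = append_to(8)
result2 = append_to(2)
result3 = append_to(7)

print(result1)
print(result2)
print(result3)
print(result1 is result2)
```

Key concept: mutable default argument gotcha.
Step by step:
`result1 = append_to(8)` → result1 = [8]
`result2 = append_to(2)` → result1 = [8, 2] (same object as result2); result2 = [8, 2] (same object as result1)
`result3 = append_to(7)` → result1 = [8, 2, 7] (same object as result2, result3); result2 = [8, 2, 7] (same object as result1, result3); result3 = [8, 2, 7] (same object as result1, result2)
`print(result1)` → prints [8, 2, 7]
`print(result2)` → prints [8, 2, 7]
`print(result3)` → prints [8, 2, 7]
`print(result1 is result2)` → prints True

Answer:
[8, 2, 7]
[8, 2, 7]
[8, 2, 7]
True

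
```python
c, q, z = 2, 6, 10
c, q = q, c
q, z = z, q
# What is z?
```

Trace:
`c, q, z = 2, 6, 10` → c = 2; q = 6; z = 10
`c, q = q, c` → c = 6; q = 2
`q, z = z, q` → q = 10; z = 2
So z = 2

Answer: 2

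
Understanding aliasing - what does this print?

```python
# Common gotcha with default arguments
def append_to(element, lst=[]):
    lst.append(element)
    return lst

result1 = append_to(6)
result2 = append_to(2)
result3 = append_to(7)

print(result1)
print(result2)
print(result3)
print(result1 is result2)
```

Key concept: mutable default argument gotcha.
Step by step:
`result1 = append_to(6)` → result1 = [6]
`result2 = append_to(2)` → result1 = [6, 2] (same object as result2); result2 = [6, 2] (same object as result1)
`result3 = append_to(7)` → result1 = [6, 2, 7] (same object as result2, result3); result2 = [6, 2, 7] (same object as result1, result3); result3 = [6, 2, 7] (same object as result1, result2)
`print(result1)` → prints [6, 2, 7]
`print(result2)` → prints [6, 2, 7]
`print(result3)` → prints [6, 2, 7]
`print(result1 is result2)` → prints True

Answer:
[6, 2, 7]
[6, 2, 7]
[6, 2, 7]
True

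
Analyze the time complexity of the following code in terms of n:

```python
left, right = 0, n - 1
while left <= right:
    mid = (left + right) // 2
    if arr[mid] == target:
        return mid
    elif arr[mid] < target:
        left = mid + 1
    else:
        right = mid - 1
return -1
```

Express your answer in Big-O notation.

This is Binary search in a sorted array. Time complexity: O(log n).

Answer: O(log n)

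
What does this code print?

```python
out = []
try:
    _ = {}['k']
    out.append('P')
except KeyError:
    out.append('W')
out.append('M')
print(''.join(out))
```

Execution trace: 'W' (except KeyError) → 'M' (after the try/except). Output: WM

Answer: WM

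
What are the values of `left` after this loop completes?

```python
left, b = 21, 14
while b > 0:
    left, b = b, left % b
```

GCD of 21 and 14
`left` takes the values: 21 → 14 → 7

Answer: 7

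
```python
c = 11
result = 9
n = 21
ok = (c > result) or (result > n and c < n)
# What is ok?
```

Trace:
`c = 11` → c = 11
`result = 9` → result = 9
`n = 21` → n = 21
`ok = (c > result) or (result > n and c < n)` → ok = True
So ok = True

Answer: True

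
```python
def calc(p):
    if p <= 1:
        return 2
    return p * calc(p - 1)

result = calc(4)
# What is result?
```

calc(4) = 4 * 3 * 2 * 2 = 48

Answer: 48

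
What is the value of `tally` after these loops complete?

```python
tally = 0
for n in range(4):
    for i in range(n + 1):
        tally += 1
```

Triangle: 1 + 2 + ... + 4
`tally` takes the values: 0 → 1 → 2 → 3 → 4 → 5 → 6 → 7 → 8 → 9 → 10

Answer: 10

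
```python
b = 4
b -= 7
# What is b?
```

Trace:
`b = 4` → b = 4
`b -= 7` → b = -3
So b = -3

Answer: -3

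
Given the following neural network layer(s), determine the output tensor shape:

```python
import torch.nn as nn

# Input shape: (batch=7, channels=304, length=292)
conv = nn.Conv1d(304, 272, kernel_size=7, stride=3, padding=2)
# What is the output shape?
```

Input: (7, 304, 292) -> Output: (7, 272, 97)

Answer: (7, 272, 97)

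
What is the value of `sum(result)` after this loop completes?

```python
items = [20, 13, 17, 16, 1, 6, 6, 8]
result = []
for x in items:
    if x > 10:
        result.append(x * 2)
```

Sum of doubled values > 10
`result` takes the values: [] → [40] → [40, 26] → [40, 26, 34] → [40, 26, 34, 32]
So `sum(result)` = 132

Answer: 132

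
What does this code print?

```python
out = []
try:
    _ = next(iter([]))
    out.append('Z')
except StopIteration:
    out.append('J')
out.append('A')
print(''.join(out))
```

Execution trace: 'J' (except StopIteration) → 'A' (after the try/except). Output: JA

Answer: JA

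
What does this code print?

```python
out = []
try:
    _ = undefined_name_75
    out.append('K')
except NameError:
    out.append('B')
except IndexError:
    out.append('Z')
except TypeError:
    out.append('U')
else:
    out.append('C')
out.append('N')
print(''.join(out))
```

Execution trace: 'B' (except NameError) → 'N' (after the try/except). Output: BN

Answer: BN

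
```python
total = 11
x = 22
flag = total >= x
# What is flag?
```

Trace:
`total = 11` → total = 11
`x = 22` → x = 22
`flag = total >= x` → flag = False
So flag = False

Answer: False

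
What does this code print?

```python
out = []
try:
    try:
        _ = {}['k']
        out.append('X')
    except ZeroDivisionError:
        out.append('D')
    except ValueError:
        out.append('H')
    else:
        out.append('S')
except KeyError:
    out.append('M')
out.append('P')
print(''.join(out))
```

Execution trace: 'M' (outer except KeyError) → 'P' (after the try/except). Output: MP

Answer: MP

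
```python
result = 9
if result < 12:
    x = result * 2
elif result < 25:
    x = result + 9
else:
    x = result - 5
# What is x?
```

Trace:
`result = 9` → result = 9
`if result < 12: ...` → result < 12 is True → x = 18
So x = 18

Answer: 18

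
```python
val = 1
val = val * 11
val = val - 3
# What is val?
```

Trace:
`val = 1` → val = 1
`val = val * 11` → val = 11
`val = val - 3` → val = 8
So val = 8

Answer: 8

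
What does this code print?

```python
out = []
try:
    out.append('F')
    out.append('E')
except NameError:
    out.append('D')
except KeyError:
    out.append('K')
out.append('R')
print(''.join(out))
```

Execution trace: 'F' (try body) → 'E' (try body, no exception) → 'R' (after the try/except). Output: FER

Answer: FER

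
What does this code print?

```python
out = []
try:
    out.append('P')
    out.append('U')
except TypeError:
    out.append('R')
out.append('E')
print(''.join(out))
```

Execution trace: 'P' (try body) → 'U' (try body, no exception) → 'E' (after the try/except). Output: PUE

Answer: PUE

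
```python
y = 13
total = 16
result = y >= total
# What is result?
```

Trace:
`y = 13` → y = 13
`total = 16` → total = 16
`result = y >= total` → result = False
So result = False

Answer: False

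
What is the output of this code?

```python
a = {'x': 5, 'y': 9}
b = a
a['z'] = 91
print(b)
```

Key concept: dict aliasing.
Step by step:
`a = {'x': 5, 'y': 9}` → a = {'x': 5, 'y': 9}
`b = a` → b = {'x': 5, 'y': 9} (same object as a)
`a['z'] = 91` → a = {'x': 5, 'y': 9, 'z': 91} (same object as b); b = {'x': 5, 'y': 9, 'z': 91} (same object as a)
`print(b)` → prints {'x': 5, 'y': 9, 'z': 91}

Answer: {'x': 5, 'y': 9, 'z': 91}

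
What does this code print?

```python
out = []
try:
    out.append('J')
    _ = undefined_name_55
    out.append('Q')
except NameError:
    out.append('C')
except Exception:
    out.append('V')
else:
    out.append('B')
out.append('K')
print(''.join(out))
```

Execution trace: 'J' (try body) → 'C' (except NameError) → 'K' (after the try/except). Output: JCK

Answer: JCK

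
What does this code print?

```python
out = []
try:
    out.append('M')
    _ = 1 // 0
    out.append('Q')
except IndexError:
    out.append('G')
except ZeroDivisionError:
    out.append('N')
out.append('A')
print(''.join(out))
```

Execution trace: 'M' (try body) → 'N' (except ZeroDivisionError) → 'A' (after the try/except). Output: MNA

Answer: MNA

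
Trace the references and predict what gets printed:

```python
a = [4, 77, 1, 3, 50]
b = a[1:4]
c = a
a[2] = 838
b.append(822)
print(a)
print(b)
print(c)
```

Key concept: slice vs alias.
Step by step:
`a = [4, 77, 1, 3, 50]` → a = [4, 77, 1, 3, 50]
`b = a[1:4]` → b = [77, 1, 3]
`c = a` → c = [4, 77, 1, 3, 50] (same object as a)
`a[2] = 838` → a = [4, 77, 838, 3, 50] (same object as c); c = [4, 77, 838, 3, 50] (same object as a)
`b.append(822)` → b = [77, 1, 3, 822]
`print(a)` → prints [4, 77, 838, 3, 50]
`print(b)` → prints [77, 1, 3, 822]
`print(c)` → prints [4, 77, 838, 3, 50]

Answer:
[4, 77, 838, 3, 50]
[77, 1, 3, 822]
[4, 77, 838, 3, 50]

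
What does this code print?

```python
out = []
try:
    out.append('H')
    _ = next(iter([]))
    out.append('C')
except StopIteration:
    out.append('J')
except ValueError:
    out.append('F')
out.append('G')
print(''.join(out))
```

Execution trace: 'H' (try body) → 'J' (except StopIteration) → 'G' (after the try/except). Output: HJG

Answer: HJG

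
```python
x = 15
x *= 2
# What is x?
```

Trace:
`x = 15` → x = 15
`x *= 2` → x = 30
So x = 30

Answer: 30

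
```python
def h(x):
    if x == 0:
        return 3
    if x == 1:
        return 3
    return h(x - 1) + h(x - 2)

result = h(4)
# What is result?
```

Build up from base cases: h(0)=3, h(1)=3, h(2)=6, h(3)=9, h(4)=15

Answer: 15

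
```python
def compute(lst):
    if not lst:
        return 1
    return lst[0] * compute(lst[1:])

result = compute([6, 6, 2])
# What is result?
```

Product over [6, 6, 2] = 6 * 6 * 2 = 72

Answer: 72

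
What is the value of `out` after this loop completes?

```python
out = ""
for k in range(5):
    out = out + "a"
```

Repeat 'a' 5 times
`out` takes the values: "" → "a" → "aa" → "aaa" → "aaaa" → "aaaaa"

Answer: "aaaaa"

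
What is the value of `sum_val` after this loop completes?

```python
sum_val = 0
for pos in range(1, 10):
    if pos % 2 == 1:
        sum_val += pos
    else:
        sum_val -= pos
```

Add odd, subtract even
`sum_val` takes the values: 0 → 1 → -1 → 2 → -2 → 3 → -3 → 4 → -4 → 5

Answer: 5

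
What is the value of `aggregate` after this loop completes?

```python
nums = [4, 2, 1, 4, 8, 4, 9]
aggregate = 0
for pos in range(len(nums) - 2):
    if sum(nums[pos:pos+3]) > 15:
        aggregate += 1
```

Count windows with sum > 15
`aggregate` takes the values: 0 → 1 → 2

Answer: 2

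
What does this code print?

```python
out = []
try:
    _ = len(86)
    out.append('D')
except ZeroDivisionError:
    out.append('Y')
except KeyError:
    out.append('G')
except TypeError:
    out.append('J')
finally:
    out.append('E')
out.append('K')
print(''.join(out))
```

Execution trace: 'J' (except TypeError) → 'E' (finally) → 'K' (after the try/except). Output: JEK

Answer: JEK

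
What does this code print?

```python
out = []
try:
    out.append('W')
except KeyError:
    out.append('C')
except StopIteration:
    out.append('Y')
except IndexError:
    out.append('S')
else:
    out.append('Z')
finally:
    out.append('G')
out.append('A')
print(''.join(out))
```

Execution trace: 'W' (try body, no exception) → 'Z' (else) → 'G' (finally) → 'A' (after the try/except). Output: WZGA

Answer: WZGA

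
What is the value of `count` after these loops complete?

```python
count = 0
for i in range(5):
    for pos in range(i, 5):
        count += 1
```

Upper triangle: 5 + 4 + ... + 1
`count` takes the values: 0 → 1 → 2 → 3 → 4 → 5 → 6 → 7 → 8 → 9 → 10 → 11 → 12 → 13 → 14 → 15

Answer: 15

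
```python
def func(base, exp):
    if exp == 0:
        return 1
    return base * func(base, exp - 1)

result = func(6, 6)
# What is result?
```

func(6, 6) = 6 * 6 * 6 * 6 * 6 * 6 = 46656

Answer: 46656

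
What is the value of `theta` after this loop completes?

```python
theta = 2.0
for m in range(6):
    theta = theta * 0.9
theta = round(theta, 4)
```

Exponential decay: 2.0 * 0.9^6
`theta` takes the values: 2.0 → 1.8 → 1.62 → 1.458 → 1.3122 → 1.18098 → 1.062882 → 1.0629

Answer: 1.0629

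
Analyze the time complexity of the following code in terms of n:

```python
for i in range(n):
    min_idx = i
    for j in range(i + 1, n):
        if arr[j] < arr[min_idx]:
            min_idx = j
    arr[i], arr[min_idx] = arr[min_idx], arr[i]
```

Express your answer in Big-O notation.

This is Selection sort. Time complexity: O(n²).

Answer: O(n²)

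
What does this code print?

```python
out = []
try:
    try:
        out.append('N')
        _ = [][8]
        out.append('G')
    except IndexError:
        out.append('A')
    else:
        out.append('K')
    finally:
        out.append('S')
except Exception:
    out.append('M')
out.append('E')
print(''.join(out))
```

Execution trace: 'N' (inner try body) → 'A' (inner except IndexError) → 'S' (inner finally) → 'E' (after the try/except). Output: NASE

Answer: NASE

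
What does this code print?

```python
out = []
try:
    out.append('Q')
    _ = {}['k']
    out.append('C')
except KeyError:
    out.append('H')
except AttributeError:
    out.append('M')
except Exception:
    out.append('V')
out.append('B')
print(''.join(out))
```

Execution trace: 'Q' (try body) → 'H' (except KeyError) → 'B' (after the try/except). Output: QHB

Answer: QHB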